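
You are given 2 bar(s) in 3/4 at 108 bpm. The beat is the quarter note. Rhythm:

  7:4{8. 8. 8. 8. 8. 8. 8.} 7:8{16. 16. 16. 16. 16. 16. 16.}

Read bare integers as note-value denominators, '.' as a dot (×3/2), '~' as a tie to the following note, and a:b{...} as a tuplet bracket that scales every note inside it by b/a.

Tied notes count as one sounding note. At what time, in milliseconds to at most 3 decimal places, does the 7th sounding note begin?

1. 0.0ms @ 0 + 238.095ms (3/7)
2. 238.095ms @ 3/7 + 238.095ms (3/7)
3. 476.19ms @ 6/7 + 238.095ms (3/7)
4. 714.286ms @ 9/7 + 238.095ms (3/7)
5. 952.381ms @ 12/7 + 238.095ms (3/7)
6. 1190.476ms @ 15/7 + 238.095ms (3/7)
7. 1428.571ms @ 18/7 + 238.095ms (3/7)
8. 1666.667ms @ 3 + 238.095ms (3/7)
9. 1904.762ms @ 24/7 + 238.095ms (3/7)
10. 2142.857ms @ 27/7 + 238.095ms (3/7)
11. 2380.952ms @ 30/7 + 238.095ms (3/7)
12. 2619.048ms @ 33/7 + 238.095ms (3/7)
13. 2857.143ms @ 36/7 + 238.095ms (3/7)
14. 3095.238ms @ 39/7 + 238.095ms (3/7)

note 7 onset = 18/7b = 1428.571ms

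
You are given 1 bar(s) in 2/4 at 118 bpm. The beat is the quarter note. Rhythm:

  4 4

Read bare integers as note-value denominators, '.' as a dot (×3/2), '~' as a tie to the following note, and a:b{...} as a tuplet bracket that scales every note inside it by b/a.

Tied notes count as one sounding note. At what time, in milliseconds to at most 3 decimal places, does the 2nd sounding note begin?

note 2 onset = 1b = 508.475ms

1. 0.0ms @ 0 + 508.475ms (1)
2. 508.475ms @ 1 + 508.475ms (1)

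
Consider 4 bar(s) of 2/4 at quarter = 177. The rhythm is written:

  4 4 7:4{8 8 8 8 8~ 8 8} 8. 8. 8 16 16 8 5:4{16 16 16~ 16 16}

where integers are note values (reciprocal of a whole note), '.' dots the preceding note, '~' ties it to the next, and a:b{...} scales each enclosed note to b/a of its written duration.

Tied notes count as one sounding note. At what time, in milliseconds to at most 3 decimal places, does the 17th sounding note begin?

1. 0.0ms @ 0 + 338.983ms (1)
2. 338.983ms @ 1 + 338.983ms (1)
3. 677.966ms @ 2 + 96.852ms (2/7)
4. 774.818ms @ 16/7 + 96.852ms (2/7)
5. 871.671ms @ 18/7 + 96.852ms (2/7)
6. 968.523ms @ 20/7 + 96.852ms (2/7)
7. 1065.375ms @ 22/7 + 193.705ms (4/7)
8. 1259.08ms @ 26/7 + 96.852ms (2/7)
9. 1355.932ms @ 4 + 254.237ms (3/4)
10. 1610.169ms @ 19/4 + 254.237ms (3/4)
11. 1864.407ms @ 11/2 + 169.492ms (1/2)
12. 2033.898ms @ 6 + 84.746ms (1/4)
13. 2118.644ms @ 25/4 + 84.746ms (1/4)
14. 2203.39ms @ 13/2 + 169.492ms (1/2)
15. 2372.881ms @ 7 + 67.797ms (1/5)
16. 2440.678ms @ 36/5 + 67.797ms (1/5)
17. 2508.475ms @ 37/5 + 135.593ms (2/5)
18. 2644.068ms @ 39/5 + 67.797ms (1/5)

note 17 onset = 37/5b = 2508.475ms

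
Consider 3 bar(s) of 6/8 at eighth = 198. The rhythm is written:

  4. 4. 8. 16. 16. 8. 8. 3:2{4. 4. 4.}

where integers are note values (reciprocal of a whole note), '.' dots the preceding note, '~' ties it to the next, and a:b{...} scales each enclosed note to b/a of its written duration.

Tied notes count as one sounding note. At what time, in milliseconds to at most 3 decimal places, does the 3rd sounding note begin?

1. 0.0ms @ 0 + 909.091ms (3)
2. 909.091ms @ 3 + 909.091ms (3)
3. 1818.182ms @ 6 + 454.545ms (3/2)
4. 2272.727ms @ 15/2 + 227.273ms (3/4)
5. 2500.0ms @ 33/4 + 227.273ms (3/4)
6. 2727.273ms @ 9 + 454.545ms (3/2)
7. 3181.818ms @ 21/2 + 454.545ms (3/2)
8. 3636.364ms @ 12 + 606.061ms (2)
9. 4242.424ms @ 14 + 606.061ms (2)
10. 4848.485ms @ 16 + 606.061ms (2)

note 3 onset = 6b = 1818.182ms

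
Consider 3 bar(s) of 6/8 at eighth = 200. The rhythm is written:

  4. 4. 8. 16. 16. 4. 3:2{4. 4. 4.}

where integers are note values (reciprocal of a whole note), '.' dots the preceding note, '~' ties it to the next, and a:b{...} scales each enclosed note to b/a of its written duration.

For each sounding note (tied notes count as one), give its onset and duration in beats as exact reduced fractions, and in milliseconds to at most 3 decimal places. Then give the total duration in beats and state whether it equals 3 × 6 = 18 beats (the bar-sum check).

1) 0.0ms=0b +900.0ms=3b
2) 900.0ms=3b +900.0ms=3b
3) 1800.0ms=6b +450.0ms=3/2b
4) 2250.0ms=15/2b +225.0ms=3/4b
5) 2475.0ms=33/4b +225.0ms=3/4b
6) 2700.0ms=9b +900.0ms=3b
7) 3600.0ms=12b +600.0ms=2b
8) 4200.0ms=14b +600.0ms=2b
9) 4800.0ms=16b +600.0ms=2b
Σ=18b of 18 (200bpm 6/8) — PASS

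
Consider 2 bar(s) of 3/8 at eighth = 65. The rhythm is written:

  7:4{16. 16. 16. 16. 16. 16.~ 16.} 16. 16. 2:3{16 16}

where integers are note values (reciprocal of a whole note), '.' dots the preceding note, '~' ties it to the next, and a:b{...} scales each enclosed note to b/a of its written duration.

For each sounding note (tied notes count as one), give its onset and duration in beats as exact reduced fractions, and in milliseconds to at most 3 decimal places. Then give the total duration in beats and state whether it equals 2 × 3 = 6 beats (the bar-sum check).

1) 0.0ms=0b +395.604ms=3/7b
2) 395.604ms=3/7b +395.604ms=3/7b
3) 791.209ms=6/7b +395.604ms=3/7b
4) 1186.813ms=9/7b +395.604ms=3/7b
5) 1582.418ms=12/7b +395.604ms=3/7b
6) 1978.022ms=15/7b +791.209ms=6/7b
7) 2769.231ms=3b +692.308ms=3/4b
8) 3461.538ms=15/4b +692.308ms=3/4b
9) 4153.846ms=9/2b +692.308ms=3/4b
10) 4846.154ms=21/4b +692.308ms=3/4b
Σ=6b of 6 (65bpm 3/8) — PASS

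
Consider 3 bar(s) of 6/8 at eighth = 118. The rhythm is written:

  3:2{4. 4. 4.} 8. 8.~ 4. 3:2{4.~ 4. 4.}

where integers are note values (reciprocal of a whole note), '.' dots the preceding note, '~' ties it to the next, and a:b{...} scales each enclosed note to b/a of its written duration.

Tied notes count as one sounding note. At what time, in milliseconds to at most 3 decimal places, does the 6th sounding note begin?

1. 0.0ms @ 0 + 1016.949ms (2)
2. 1016.949ms @ 2 + 1016.949ms (2)
3. 2033.898ms @ 4 + 1016.949ms (2)
4. 3050.847ms @ 6 + 762.712ms (3/2)
5. 3813.559ms @ 15/2 + 2288.136ms (9/2)
6. 6101.695ms @ 12 + 2033.898ms (4)
7. 8135.593ms @ 16 + 1016.949ms (2)

note 6 onset = 12b = 6101.695ms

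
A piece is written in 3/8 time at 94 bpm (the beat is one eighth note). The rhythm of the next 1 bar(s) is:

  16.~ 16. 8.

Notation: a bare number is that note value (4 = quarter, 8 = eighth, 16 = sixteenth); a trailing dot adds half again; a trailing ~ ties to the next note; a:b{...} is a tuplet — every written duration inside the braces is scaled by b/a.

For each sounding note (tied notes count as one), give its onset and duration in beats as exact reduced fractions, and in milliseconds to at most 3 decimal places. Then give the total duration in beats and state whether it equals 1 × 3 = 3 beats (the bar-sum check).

1) 0.0ms=0b +957.447ms=3/2b
2) 957.447ms=3/2b +957.447ms=3/2b
Σ=3b of 3 (94bpm 3/8) — PASS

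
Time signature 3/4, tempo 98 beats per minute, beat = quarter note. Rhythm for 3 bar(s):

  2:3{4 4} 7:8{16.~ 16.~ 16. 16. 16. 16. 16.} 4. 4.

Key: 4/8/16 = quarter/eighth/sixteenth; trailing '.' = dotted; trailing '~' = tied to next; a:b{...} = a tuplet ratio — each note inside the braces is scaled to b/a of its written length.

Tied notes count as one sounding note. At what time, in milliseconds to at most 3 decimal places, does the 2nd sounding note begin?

1. 0.0ms @ 0 + 918.367ms (3/2)
2. 918.367ms @ 3/2 + 918.367ms (3/2)
3. 1836.735ms @ 3 + 787.172ms (9/7)
4. 2623.907ms @ 30/7 + 262.391ms (3/7)
5. 2886.297ms @ 33/7 + 262.391ms (3/7)
6. 3148.688ms @ 36/7 + 262.391ms (3/7)
7. 3411.079ms @ 39/7 + 262.391ms (3/7)
8. 3673.469ms @ 6 + 918.367ms (3/2)
9. 4591.837ms @ 15/2 + 918.367ms (3/2)

note 2 onset = 3/2b = 918.367ms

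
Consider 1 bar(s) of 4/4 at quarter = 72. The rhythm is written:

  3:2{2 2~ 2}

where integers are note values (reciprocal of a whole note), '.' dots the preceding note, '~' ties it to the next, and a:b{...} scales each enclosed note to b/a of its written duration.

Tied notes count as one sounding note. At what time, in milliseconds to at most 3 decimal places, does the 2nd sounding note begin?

1. 0.0ms @ 0 + 1111.111ms (4/3)
2. 1111.111ms @ 4/3 + 2222.222ms (8/3)

note 2 onset = 4/3b = 1111.111ms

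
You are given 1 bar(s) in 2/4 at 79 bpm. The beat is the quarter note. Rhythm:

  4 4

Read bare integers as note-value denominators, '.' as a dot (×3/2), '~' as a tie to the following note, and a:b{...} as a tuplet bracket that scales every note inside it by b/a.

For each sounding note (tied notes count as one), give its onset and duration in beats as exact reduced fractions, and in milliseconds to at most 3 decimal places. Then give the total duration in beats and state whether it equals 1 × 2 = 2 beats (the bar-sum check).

1) 0.0ms=0b +759.494ms=1b
2) 759.494ms=1b +759.494ms=1b
Σ=2b of 2 (79bpm 2/4) — PASS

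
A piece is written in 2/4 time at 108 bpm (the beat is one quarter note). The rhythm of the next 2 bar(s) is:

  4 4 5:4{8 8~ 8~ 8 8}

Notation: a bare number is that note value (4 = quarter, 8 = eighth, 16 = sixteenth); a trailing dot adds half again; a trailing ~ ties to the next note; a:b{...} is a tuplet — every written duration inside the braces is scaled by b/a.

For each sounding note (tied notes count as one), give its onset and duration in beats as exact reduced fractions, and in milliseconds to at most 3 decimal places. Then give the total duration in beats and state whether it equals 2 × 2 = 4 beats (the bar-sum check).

1) 0.0ms=0b +555.556ms=1b
2) 555.556ms=1b +555.556ms=1b
3) 1111.111ms=2b +222.222ms=2/5b
4) 1333.333ms=12/5b +666.667ms=6/5b
5) 2000.0ms=18/5b +222.222ms=2/5b
Σ=4b of 4 (108bpm 2/4) — PASS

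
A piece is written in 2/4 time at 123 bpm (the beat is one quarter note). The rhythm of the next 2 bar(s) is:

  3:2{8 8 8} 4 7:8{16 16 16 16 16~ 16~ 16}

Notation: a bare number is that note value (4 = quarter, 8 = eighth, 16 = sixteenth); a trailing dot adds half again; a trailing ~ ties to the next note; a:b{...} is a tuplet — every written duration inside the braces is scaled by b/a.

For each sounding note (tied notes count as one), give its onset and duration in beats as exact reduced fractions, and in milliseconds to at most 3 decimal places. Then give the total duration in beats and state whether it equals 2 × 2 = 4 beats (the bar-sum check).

1) 0.0ms=0b +162.602ms=1/3b
2) 162.602ms=1/3b +162.602ms=1/3b
3) 325.203ms=2/3b +162.602ms=1/3b
4) 487.805ms=1b +487.805ms=1b
5) 975.61ms=2b +139.373ms=2/7b
6) 1114.983ms=16/7b +139.373ms=2/7b
7) 1254.355ms=18/7b +139.373ms=2/7b
8) 1393.728ms=20/7b +139.373ms=2/7b
9) 1533.101ms=22/7b +418.118ms=6/7b
Σ=4b of 4 (123bpm 2/4) — PASS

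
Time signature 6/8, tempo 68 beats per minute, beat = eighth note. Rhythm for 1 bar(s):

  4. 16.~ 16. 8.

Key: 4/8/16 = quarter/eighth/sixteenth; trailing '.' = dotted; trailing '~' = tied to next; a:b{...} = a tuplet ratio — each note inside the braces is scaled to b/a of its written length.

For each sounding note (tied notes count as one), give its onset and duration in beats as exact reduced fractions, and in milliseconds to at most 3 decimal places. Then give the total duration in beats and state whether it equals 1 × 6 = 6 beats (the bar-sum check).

1) 0.0ms=0b +2647.059ms=3b
2) 2647.059ms=3b +1323.529ms=3/2b
3) 3970.588ms=9/2b +1323.529ms=3/2b
Σ=6b of 6 (68bpm 6/8) — PASS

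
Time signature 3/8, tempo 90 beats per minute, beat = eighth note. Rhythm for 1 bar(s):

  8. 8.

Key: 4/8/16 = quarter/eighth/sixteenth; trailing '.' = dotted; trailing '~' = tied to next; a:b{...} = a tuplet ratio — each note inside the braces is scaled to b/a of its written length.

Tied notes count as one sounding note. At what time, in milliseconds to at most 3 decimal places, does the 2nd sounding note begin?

1. 0.0ms @ 0 + 1000.0ms (3/2)
2. 1000.0ms @ 3/2 + 1000.0ms (3/2)

note 2 onset = 3/2b = 1000.0ms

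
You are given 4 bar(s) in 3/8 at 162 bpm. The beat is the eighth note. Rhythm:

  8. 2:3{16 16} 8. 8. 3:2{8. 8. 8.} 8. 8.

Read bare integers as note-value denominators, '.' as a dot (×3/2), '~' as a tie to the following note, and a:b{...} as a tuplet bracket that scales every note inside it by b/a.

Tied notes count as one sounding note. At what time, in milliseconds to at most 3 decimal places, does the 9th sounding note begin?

note 9 onset = 9b = 3333.333ms

1. 0.0ms @ 0 + 555.556ms (3/2)
2. 555.556ms @ 3/2 + 277.778ms (3/4)
3. 833.333ms @ 9/4 + 277.778ms (3/4)
4. 1111.111ms @ 3 + 555.556ms (3/2)
5. 1666.667ms @ 9/2 + 555.556ms (3/2)
6. 2222.222ms @ 6 + 370.37ms (1)
7. 2592.593ms @ 7 + 370.37ms (1)
8. 2962.963ms @ 8 + 370.37ms (1)
9. 3333.333ms @ 9 + 555.556ms (3/2)
10. 3888.889ms @ 21/2 + 555.556ms (3/2)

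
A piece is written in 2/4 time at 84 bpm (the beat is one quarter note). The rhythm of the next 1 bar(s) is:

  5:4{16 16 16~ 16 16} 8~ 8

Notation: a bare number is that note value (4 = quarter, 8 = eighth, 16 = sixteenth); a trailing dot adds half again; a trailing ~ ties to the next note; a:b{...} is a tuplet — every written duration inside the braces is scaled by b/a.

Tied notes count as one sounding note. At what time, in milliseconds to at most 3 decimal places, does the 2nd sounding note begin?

note 2 onset = 1/5b = 142.857ms

1. 0.0ms @ 0 + 142.857ms (1/5)
2. 142.857ms @ 1/5 + 142.857ms (1/5)
3. 285.714ms @ 2/5 + 285.714ms (2/5)
4. 571.429ms @ 4/5 + 142.857ms (1/5)
5. 714.286ms @ 1 + 714.286ms (1)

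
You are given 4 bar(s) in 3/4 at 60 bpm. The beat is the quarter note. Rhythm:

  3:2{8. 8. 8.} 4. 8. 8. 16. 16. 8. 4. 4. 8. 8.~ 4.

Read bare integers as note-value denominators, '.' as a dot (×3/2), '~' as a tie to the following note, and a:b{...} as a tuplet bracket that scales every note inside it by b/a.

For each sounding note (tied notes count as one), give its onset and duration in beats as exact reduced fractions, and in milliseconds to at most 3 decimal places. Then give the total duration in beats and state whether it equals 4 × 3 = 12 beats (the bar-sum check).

1) 0.0ms=0b +500.0ms=1/2b
2) 500.0ms=1/2b +500.0ms=1/2b
3) 1000.0ms=1b +500.0ms=1/2b
4) 1500.0ms=3/2b +1500.0ms=3/2b
5) 3000.0ms=3b +750.0ms=3/4b
6) 3750.0ms=15/4b +750.0ms=3/4b
7) 4500.0ms=9/2b +375.0ms=3/8b
8) 4875.0ms=39/8b +375.0ms=3/8b
9) 5250.0ms=21/4b +750.0ms=3/4b
10) 6000.0ms=6b +1500.0ms=3/2b
11) 7500.0ms=15/2b +1500.0ms=3/2b
12) 9000.0ms=9b +750.0ms=3/4b
13) 9750.0ms=39/4b +2250.0ms=9/4b
Σ=12b of 12 (60bpm 3/4) — PASS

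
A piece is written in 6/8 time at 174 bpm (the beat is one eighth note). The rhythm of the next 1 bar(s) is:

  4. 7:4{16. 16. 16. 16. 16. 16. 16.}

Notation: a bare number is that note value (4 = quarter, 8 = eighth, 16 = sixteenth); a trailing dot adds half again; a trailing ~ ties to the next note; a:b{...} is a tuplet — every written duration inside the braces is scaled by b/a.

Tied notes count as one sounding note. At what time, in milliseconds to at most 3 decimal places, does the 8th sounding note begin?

note 8 onset = 39/7b = 1921.182ms

1. 0.0ms @ 0 + 1034.483ms (3)
2. 1034.483ms @ 3 + 147.783ms (3/7)
3. 1182.266ms @ 24/7 + 147.783ms (3/7)
4. 1330.049ms @ 27/7 + 147.783ms (3/7)
5. 1477.833ms @ 30/7 + 147.783ms (3/7)
6. 1625.616ms @ 33/7 + 147.783ms (3/7)
7. 1773.399ms @ 36/7 + 147.783ms (3/7)
8. 1921.182ms @ 39/7 + 147.783ms (3/7)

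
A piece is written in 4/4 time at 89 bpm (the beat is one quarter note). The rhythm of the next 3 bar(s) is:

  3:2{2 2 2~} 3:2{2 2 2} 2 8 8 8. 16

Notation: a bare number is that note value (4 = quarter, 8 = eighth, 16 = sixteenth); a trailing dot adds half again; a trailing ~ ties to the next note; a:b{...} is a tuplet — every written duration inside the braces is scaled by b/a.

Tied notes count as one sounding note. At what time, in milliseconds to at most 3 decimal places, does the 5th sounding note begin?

1. 0.0ms @ 0 + 898.876ms (4/3)
2. 898.876ms @ 4/3 + 898.876ms (4/3)
3. 1797.753ms @ 8/3 + 1797.753ms (8/3)
4. 3595.506ms @ 16/3 + 898.876ms (4/3)
5. 4494.382ms @ 20/3 + 898.876ms (4/3)
6. 5393.258ms @ 8 + 1348.315ms (2)
7. 6741.573ms @ 10 + 337.079ms (1/2)
8. 7078.652ms @ 21/2 + 337.079ms (1/2)
9. 7415.73ms @ 11 + 505.618ms (3/4)
10. 7921.348ms @ 47/4 + 168.539ms (1/4)

note 5 onset = 20/3b = 4494.382ms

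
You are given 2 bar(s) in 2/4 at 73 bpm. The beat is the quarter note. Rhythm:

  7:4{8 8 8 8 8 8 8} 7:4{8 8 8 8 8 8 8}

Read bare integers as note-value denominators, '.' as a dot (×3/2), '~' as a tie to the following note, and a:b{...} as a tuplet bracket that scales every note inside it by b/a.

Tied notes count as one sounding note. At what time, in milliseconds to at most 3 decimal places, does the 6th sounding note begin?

note 6 onset = 10/7b = 1174.168ms

1. 0.0ms @ 0 + 234.834ms (2/7)
2. 234.834ms @ 2/7 + 234.834ms (2/7)
3. 469.667ms @ 4/7 + 234.834ms (2/7)
4. 704.501ms @ 6/7 + 234.834ms (2/7)
5. 939.335ms @ 8/7 + 234.834ms (2/7)
6. 1174.168ms @ 10/7 + 234.834ms (2/7)
7. 1409.002ms @ 12/7 + 234.834ms (2/7)
8. 1643.836ms @ 2 + 234.834ms (2/7)
9. 1878.669ms @ 16/7 + 234.834ms (2/7)
10. 2113.503ms @ 18/7 + 234.834ms (2/7)
11. 2348.337ms @ 20/7 + 234.834ms (2/7)
12. 2583.17ms @ 22/7 + 234.834ms (2/7)
13. 2818.004ms @ 24/7 + 234.834ms (2/7)
14. 3052.838ms @ 26/7 + 234.834ms (2/7)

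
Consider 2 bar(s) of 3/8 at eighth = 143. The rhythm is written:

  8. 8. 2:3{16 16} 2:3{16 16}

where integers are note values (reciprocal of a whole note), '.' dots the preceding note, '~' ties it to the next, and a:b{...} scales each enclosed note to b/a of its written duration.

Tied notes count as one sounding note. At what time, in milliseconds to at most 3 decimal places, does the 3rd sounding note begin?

1. 0.0ms @ 0 + 629.371ms (3/2)
2. 629.371ms @ 3/2 + 629.371ms (3/2)
3. 1258.741ms @ 3 + 314.685ms (3/4)
4. 1573.427ms @ 15/4 + 314.685ms (3/4)
5. 1888.112ms @ 9/2 + 314.685ms (3/4)
6. 2202.797ms @ 21/4 + 314.685ms (3/4)

note 3 onset = 3b = 1258.741ms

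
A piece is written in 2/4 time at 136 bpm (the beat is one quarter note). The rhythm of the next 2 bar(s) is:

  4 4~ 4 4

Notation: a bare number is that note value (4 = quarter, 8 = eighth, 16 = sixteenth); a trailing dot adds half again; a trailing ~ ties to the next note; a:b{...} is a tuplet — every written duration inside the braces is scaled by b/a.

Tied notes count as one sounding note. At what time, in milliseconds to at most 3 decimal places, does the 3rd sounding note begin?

1. 0.0ms @ 0 + 441.176ms (1)
2. 441.176ms @ 1 + 882.353ms (2)
3. 1323.529ms @ 3 + 441.176ms (1)

note 3 onset = 3b = 1323.529ms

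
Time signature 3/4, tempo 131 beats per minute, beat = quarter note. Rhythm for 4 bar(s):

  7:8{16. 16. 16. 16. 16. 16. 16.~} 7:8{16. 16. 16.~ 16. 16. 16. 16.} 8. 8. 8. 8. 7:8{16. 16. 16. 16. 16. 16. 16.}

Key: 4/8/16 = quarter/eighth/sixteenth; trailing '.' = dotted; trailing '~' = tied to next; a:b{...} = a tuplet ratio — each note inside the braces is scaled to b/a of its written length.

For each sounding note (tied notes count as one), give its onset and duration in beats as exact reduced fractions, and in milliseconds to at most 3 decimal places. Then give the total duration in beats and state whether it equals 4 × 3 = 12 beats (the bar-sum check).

1) 0.0ms=0b +196.292ms=3/7b
2) 196.292ms=3/7b +196.292ms=3/7b
3) 392.585ms=6/7b +196.292ms=3/7b
4) 588.877ms=9/7b +196.292ms=3/7b
5) 785.169ms=12/7b +196.292ms=3/7b
6) 981.461ms=15/7b +196.292ms=3/7b
7) 1177.754ms=18/7b +392.585ms=6/7b
8) 1570.338ms=24/7b +196.292ms=3/7b
9) 1766.63ms=27/7b +392.585ms=6/7b
10) 2159.215ms=33/7b +196.292ms=3/7b
11) 2355.507ms=36/7b +196.292ms=3/7b
12) 2551.799ms=39/7b +196.292ms=3/7b
13) 2748.092ms=6b +343.511ms=3/4b
14) 3091.603ms=27/4b +343.511ms=3/4b
15) 3435.115ms=15/2b +343.511ms=3/4b
16) 3778.626ms=33/4b +343.511ms=3/4b
17) 4122.137ms=9b +196.292ms=3/7b
18) 4318.43ms=66/7b +196.292ms=3/7b
19) 4514.722ms=69/7b +196.292ms=3/7b
20) 4711.014ms=72/7b +196.292ms=3/7b
21) 4907.306ms=75/7b +196.292ms=3/7b
22) 5103.599ms=78/7b +196.292ms=3/7b
23) 5299.891ms=81/7b +196.292ms=3/7b
Σ=12b of 12 (131bpm 3/4) — PASS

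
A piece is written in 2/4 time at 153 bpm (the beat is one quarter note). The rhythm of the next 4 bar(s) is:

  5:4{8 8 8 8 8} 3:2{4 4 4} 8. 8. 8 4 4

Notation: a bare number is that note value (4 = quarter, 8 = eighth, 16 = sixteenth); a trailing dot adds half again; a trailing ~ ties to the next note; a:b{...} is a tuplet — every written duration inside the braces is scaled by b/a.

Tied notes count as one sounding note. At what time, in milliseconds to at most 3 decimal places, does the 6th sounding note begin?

1. 0.0ms @ 0 + 156.863ms (2/5)
2. 156.863ms @ 2/5 + 156.863ms (2/5)
3. 313.725ms @ 4/5 + 156.863ms (2/5)
4. 470.588ms @ 6/5 + 156.863ms (2/5)
5. 627.451ms @ 8/5 + 156.863ms (2/5)
6. 784.314ms @ 2 + 261.438ms (2/3)
7. 1045.752ms @ 8/3 + 261.438ms (2/3)
8. 1307.19ms @ 10/3 + 261.438ms (2/3)
9. 1568.627ms @ 4 + 294.118ms (3/4)
10. 1862.745ms @ 19/4 + 294.118ms (3/4)
11. 2156.863ms @ 11/2 + 196.078ms (1/2)
12. 2352.941ms @ 6 + 392.157ms (1)
13. 2745.098ms @ 7 + 392.157ms (1)

note 6 onset = 2b = 784.314ms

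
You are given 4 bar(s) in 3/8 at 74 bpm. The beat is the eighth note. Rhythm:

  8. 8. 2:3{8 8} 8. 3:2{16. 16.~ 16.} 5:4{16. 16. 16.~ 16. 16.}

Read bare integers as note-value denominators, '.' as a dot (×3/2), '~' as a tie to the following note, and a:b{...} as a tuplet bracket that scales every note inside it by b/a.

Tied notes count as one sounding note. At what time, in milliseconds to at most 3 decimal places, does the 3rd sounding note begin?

note 3 onset = 3b = 2432.432ms

1. 0.0ms @ 0 + 1216.216ms (3/2)
2. 1216.216ms @ 3/2 + 1216.216ms (3/2)
3. 2432.432ms @ 3 + 1216.216ms (3/2)
4. 3648.649ms @ 9/2 + 1216.216ms (3/2)
5. 4864.865ms @ 6 + 1216.216ms (3/2)
6. 6081.081ms @ 15/2 + 405.405ms (1/2)
7. 6486.486ms @ 8 + 810.811ms (1)
8. 7297.297ms @ 9 + 486.486ms (3/5)
9. 7783.784ms @ 48/5 + 486.486ms (3/5)
10. 8270.27ms @ 51/5 + 972.973ms (6/5)
11. 9243.243ms @ 57/5 + 486.486ms (3/5)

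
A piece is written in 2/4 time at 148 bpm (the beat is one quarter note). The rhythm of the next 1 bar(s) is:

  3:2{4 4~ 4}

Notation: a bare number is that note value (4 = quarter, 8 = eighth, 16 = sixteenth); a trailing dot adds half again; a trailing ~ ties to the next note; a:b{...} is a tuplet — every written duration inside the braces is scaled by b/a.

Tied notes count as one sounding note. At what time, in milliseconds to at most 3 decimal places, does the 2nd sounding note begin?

1. 0.0ms @ 0 + 270.27ms (2/3)
2. 270.27ms @ 2/3 + 540.541ms (4/3)

note 2 onset = 2/3b = 270.27ms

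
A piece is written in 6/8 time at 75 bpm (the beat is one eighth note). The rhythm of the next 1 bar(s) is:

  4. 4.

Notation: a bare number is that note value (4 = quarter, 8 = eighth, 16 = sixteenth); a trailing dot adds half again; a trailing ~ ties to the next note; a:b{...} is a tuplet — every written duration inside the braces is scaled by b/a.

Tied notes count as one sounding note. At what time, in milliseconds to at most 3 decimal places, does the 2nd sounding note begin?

note 2 onset = 3b = 2400.0ms

1. 0.0ms @ 0 + 2400.0ms (3)
2. 2400.0ms @ 3 + 2400.0ms (3)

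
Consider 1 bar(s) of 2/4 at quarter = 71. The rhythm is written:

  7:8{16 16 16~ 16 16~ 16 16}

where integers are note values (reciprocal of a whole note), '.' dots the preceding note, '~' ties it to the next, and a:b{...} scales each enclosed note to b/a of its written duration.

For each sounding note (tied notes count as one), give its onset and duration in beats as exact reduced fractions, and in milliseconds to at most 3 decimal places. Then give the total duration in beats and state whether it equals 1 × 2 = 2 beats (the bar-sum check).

1) 0.0ms=0b +241.449ms=2/7b
2) 241.449ms=2/7b +241.449ms=2/7b
3) 482.897ms=4/7b +482.897ms=4/7b
4) 965.795ms=8/7b +482.897ms=4/7b
5) 1448.692ms=12/7b +241.449ms=2/7b
Σ=2b of 2 (71bpm 2/4) — PASS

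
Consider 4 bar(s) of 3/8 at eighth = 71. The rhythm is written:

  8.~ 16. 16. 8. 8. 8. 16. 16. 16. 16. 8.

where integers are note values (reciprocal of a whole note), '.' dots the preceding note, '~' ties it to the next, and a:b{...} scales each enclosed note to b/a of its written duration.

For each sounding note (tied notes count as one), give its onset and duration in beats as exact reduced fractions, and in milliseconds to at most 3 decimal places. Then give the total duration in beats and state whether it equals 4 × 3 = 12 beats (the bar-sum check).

1) 0.0ms=0b +1901.408ms=9/4b
2) 1901.408ms=9/4b +633.803ms=3/4b
3) 2535.211ms=3b +1267.606ms=3/2b
4) 3802.817ms=9/2b +1267.606ms=3/2b
5) 5070.423ms=6b +1267.606ms=3/2b
6) 6338.028ms=15/2b +633.803ms=3/4b
7) 6971.831ms=33/4b +633.803ms=3/4b
8) 7605.634ms=9b +633.803ms=3/4b
9) 8239.437ms=39/4b +633.803ms=3/4b
10) 8873.239ms=21/2b +1267.606ms=3/2b
Σ=12b of 12 (71bpm 3/8) — PASS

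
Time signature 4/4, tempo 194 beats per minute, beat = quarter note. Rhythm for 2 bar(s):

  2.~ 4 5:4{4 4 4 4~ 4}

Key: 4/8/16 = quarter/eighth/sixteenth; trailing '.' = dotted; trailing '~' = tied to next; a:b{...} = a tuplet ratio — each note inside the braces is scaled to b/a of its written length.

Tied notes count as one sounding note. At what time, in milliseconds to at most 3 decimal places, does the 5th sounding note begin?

1. 0.0ms @ 0 + 1237.113ms (4)
2. 1237.113ms @ 4 + 247.423ms (4/5)
3. 1484.536ms @ 24/5 + 247.423ms (4/5)
4. 1731.959ms @ 28/5 + 247.423ms (4/5)
5. 1979.381ms @ 32/5 + 494.845ms (8/5)

note 5 onset = 32/5b = 1979.381ms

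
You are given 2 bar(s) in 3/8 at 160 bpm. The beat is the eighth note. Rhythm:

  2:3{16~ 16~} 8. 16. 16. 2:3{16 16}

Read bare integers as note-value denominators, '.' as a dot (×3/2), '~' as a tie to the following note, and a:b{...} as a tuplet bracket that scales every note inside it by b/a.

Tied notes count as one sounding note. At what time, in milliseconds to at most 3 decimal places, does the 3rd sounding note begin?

note 3 onset = 15/4b = 1406.25ms

1. 0.0ms @ 0 + 1125.0ms (3)
2. 1125.0ms @ 3 + 281.25ms (3/4)
3. 1406.25ms @ 15/4 + 281.25ms (3/4)
4. 1687.5ms @ 9/2 + 281.25ms (3/4)
5. 1968.75ms @ 21/4 + 281.25ms (3/4)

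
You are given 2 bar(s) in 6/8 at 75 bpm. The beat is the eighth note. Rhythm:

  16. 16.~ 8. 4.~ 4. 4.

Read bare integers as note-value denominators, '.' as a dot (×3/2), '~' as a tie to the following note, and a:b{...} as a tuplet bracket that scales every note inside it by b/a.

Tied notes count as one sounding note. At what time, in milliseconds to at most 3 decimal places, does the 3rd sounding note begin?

note 3 onset = 3b = 2400.0ms

1. 0.0ms @ 0 + 600.0ms (3/4)
2. 600.0ms @ 3/4 + 1800.0ms (9/4)
3. 2400.0ms @ 3 + 4800.0ms (6)
4. 7200.0ms @ 9 + 2400.0ms (3)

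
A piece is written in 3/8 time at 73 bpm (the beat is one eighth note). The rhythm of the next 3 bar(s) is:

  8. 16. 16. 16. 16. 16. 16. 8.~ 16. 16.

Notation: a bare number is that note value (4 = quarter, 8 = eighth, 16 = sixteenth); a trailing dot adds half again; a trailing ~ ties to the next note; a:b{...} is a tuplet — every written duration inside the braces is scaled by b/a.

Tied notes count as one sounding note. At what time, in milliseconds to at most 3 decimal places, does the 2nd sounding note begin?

1. 0.0ms @ 0 + 1232.877ms (3/2)
2. 1232.877ms @ 3/2 + 616.438ms (3/4)
3. 1849.315ms @ 9/4 + 616.438ms (3/4)
4. 2465.753ms @ 3 + 616.438ms (3/4)
5. 3082.192ms @ 15/4 + 616.438ms (3/4)
6. 3698.63ms @ 9/2 + 616.438ms (3/4)
7. 4315.068ms @ 21/4 + 616.438ms (3/4)
8. 4931.507ms @ 6 + 1849.315ms (9/4)
9. 6780.822ms @ 33/4 + 616.438ms (3/4)

note 2 onset = 3/2b = 1232.877ms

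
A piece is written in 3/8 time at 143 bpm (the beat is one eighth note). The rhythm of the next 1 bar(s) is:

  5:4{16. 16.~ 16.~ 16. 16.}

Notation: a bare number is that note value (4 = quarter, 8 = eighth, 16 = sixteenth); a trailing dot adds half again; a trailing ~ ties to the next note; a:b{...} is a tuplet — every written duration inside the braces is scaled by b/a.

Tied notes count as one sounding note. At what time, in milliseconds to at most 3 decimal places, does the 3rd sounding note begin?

1. 0.0ms @ 0 + 251.748ms (3/5)
2. 251.748ms @ 3/5 + 755.245ms (9/5)
3. 1006.993ms @ 12/5 + 251.748ms (3/5)

note 3 onset = 12/5b = 1006.993ms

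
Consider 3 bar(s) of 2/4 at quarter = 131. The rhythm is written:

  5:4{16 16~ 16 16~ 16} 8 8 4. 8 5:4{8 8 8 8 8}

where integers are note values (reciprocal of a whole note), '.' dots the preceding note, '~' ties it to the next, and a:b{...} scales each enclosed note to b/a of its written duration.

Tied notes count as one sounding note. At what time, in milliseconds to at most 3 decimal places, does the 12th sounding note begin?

note 12 onset = 28/5b = 2564.885ms

1. 0.0ms @ 0 + 91.603ms (1/5)
2. 91.603ms @ 1/5 + 183.206ms (2/5)
3. 274.809ms @ 3/5 + 183.206ms (2/5)
4. 458.015ms @ 1 + 229.008ms (1/2)
5. 687.023ms @ 3/2 + 229.008ms (1/2)
6. 916.031ms @ 2 + 687.023ms (3/2)
7. 1603.053ms @ 7/2 + 229.008ms (1/2)
8. 1832.061ms @ 4 + 183.206ms (2/5)
9. 2015.267ms @ 22/5 + 183.206ms (2/5)
10. 2198.473ms @ 24/5 + 183.206ms (2/5)
11. 2381.679ms @ 26/5 + 183.206ms (2/5)
12. 2564.885ms @ 28/5 + 183.206ms (2/5)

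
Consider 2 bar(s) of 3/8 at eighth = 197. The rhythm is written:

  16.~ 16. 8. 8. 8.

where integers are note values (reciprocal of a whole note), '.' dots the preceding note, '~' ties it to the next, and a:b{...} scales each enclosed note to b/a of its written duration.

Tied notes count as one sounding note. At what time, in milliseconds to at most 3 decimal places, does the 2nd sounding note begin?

1. 0.0ms @ 0 + 456.853ms (3/2)
2. 456.853ms @ 3/2 + 456.853ms (3/2)
3. 913.706ms @ 3 + 456.853ms (3/2)
4. 1370.558ms @ 9/2 + 456.853ms (3/2)

note 2 onset = 3/2b = 456.853ms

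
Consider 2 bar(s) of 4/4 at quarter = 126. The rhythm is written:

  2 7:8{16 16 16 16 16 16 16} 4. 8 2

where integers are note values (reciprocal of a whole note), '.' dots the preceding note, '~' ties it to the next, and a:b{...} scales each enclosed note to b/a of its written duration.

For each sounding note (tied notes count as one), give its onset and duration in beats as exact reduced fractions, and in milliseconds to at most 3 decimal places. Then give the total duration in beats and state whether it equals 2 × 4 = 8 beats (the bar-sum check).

1) 0.0ms=0b +952.381ms=2b
2) 952.381ms=2b +136.054ms=2/7b
3) 1088.435ms=16/7b +136.054ms=2/7b
4) 1224.49ms=18/7b +136.054ms=2/7b
5) 1360.544ms=20/7b +136.054ms=2/7b
6) 1496.599ms=22/7b +136.054ms=2/7b
7) 1632.653ms=24/7b +136.054ms=2/7b
8) 1768.707ms=26/7b +136.054ms=2/7b
9) 1904.762ms=4b +714.286ms=3/2b
10) 2619.048ms=11/2b +238.095ms=1/2b
11) 2857.143ms=6b +952.381ms=2b
Σ=8b of 8 (126bpm 4/4) — PASS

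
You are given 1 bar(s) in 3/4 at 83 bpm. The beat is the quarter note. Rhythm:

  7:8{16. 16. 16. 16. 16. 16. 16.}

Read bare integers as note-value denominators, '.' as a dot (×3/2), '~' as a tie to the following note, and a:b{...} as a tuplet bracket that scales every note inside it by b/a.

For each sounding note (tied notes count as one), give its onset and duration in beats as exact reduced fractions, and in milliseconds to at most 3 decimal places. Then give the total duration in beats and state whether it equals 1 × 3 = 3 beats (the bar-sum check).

1) 0.0ms=0b +309.811ms=3/7b
2) 309.811ms=3/7b +309.811ms=3/7b
3) 619.621ms=6/7b +309.811ms=3/7b
4) 929.432ms=9/7b +309.811ms=3/7b
5) 1239.243ms=12/7b +309.811ms=3/7b
6) 1549.053ms=15/7b +309.811ms=3/7b
7) 1858.864ms=18/7b +309.811ms=3/7b
Σ=3b of 3 (83bpm 3/4) — PASS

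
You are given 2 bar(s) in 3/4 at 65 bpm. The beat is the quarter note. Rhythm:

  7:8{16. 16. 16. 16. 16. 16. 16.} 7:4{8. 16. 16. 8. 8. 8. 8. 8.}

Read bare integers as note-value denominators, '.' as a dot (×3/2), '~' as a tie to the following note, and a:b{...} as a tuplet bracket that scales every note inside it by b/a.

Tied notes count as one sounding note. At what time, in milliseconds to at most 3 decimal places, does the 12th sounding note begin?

note 12 onset = 30/7b = 3956.044ms

1. 0.0ms @ 0 + 395.604ms (3/7)
2. 395.604ms @ 3/7 + 395.604ms (3/7)
3. 791.209ms @ 6/7 + 395.604ms (3/7)
4. 1186.813ms @ 9/7 + 395.604ms (3/7)
5. 1582.418ms @ 12/7 + 395.604ms (3/7)
6. 1978.022ms @ 15/7 + 395.604ms (3/7)
7. 2373.626ms @ 18/7 + 395.604ms (3/7)
8. 2769.231ms @ 3 + 395.604ms (3/7)
9. 3164.835ms @ 24/7 + 197.802ms (3/14)
10. 3362.637ms @ 51/14 + 197.802ms (3/14)
11. 3560.44ms @ 27/7 + 395.604ms (3/7)
12. 3956.044ms @ 30/7 + 395.604ms (3/7)
13. 4351.648ms @ 33/7 + 395.604ms (3/7)
14. 4747.253ms @ 36/7 + 395.604ms (3/7)
15. 5142.857ms @ 39/7 + 395.604ms (3/7)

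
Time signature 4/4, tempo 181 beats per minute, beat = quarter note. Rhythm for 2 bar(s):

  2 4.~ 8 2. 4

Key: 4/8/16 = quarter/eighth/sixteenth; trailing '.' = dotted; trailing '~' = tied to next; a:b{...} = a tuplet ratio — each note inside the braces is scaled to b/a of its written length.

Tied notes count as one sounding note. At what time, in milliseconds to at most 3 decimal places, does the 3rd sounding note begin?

note 3 onset = 4b = 1325.967ms

1. 0.0ms @ 0 + 662.983ms (2)
2. 662.983ms @ 2 + 662.983ms (2)
3. 1325.967ms @ 4 + 994.475ms (3)
4. 2320.442ms @ 7 + 331.492ms (1)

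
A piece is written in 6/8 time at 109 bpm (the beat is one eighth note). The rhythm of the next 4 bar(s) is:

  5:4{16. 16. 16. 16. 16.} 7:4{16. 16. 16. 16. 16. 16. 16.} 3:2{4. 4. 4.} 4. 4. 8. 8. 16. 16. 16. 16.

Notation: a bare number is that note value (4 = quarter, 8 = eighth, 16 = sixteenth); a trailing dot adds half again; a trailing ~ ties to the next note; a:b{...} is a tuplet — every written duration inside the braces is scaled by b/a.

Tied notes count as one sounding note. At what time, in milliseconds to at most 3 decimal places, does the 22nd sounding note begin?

note 22 onset = 45/2b = 12385.321ms

1. 0.0ms @ 0 + 330.275ms (3/5)
2. 330.275ms @ 3/5 + 330.275ms (3/5)
3. 660.55ms @ 6/5 + 330.275ms (3/5)
4. 990.826ms @ 9/5 + 330.275ms (3/5)
5. 1321.101ms @ 12/5 + 330.275ms (3/5)
6. 1651.376ms @ 3 + 235.911ms (3/7)
7. 1887.287ms @ 24/7 + 235.911ms (3/7)
8. 2123.198ms @ 27/7 + 235.911ms (3/7)
9. 2359.109ms @ 30/7 + 235.911ms (3/7)
10. 2595.02ms @ 33/7 + 235.911ms (3/7)
11. 2830.931ms @ 36/7 + 235.911ms (3/7)
12. 3066.841ms @ 39/7 + 235.911ms (3/7)
13. 3302.752ms @ 6 + 1100.917ms (2)
14. 4403.67ms @ 8 + 1100.917ms (2)
15. 5504.587ms @ 10 + 1100.917ms (2)
16. 6605.505ms @ 12 + 1651.376ms (3)
17. 8256.881ms @ 15 + 1651.376ms (3)
18. 9908.257ms @ 18 + 825.688ms (3/2)
19. 10733.945ms @ 39/2 + 825.688ms (3/2)
20. 11559.633ms @ 21 + 412.844ms (3/4)
21. 11972.477ms @ 87/4 + 412.844ms (3/4)
22. 12385.321ms @ 45/2 + 412.844ms (3/4)
23. 12798.165ms @ 93/4 + 412.844ms (3/4)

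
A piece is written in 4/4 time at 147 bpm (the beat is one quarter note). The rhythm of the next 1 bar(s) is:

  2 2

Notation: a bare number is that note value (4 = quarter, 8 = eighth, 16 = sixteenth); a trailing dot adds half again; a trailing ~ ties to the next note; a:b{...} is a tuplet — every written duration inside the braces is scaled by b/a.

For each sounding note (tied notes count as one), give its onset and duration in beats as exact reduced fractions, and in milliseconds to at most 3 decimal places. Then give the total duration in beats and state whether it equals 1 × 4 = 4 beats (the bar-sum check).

1) 0.0ms=0b +816.327ms=2b
2) 816.327ms=2b +816.327ms=2b
Σ=4b of 4 (147bpm 4/4) — PASS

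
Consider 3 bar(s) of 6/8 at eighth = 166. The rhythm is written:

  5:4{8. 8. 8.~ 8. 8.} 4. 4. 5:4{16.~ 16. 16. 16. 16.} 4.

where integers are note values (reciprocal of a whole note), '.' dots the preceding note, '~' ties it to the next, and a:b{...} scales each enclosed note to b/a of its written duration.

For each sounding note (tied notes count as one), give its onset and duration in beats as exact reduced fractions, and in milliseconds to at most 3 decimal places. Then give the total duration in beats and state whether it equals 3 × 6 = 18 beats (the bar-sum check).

1) 0.0ms=0b +433.735ms=6/5b
2) 433.735ms=6/5b +433.735ms=6/5b
3) 867.47ms=12/5b +867.47ms=12/5b
4) 1734.94ms=24/5b +433.735ms=6/5b
5) 2168.675ms=6b +1084.337ms=3b
6) 3253.012ms=9b +1084.337ms=3b
7) 4337.349ms=12b +433.735ms=6/5b
8) 4771.084ms=66/5b +216.867ms=3/5b
9) 4987.952ms=69/5b +216.867ms=3/5b
10) 5204.819ms=72/5b +216.867ms=3/5b
11) 5421.687ms=15b +1084.337ms=3b
Σ=18b of 18 (166bpm 6/8) — PASS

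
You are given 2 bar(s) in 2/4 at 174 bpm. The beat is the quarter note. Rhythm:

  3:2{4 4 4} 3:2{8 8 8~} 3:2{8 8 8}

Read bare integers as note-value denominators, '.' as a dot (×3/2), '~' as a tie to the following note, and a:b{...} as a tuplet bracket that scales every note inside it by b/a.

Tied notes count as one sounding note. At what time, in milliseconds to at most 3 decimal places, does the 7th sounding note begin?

1. 0.0ms @ 0 + 229.885ms (2/3)
2. 229.885ms @ 2/3 + 229.885ms (2/3)
3. 459.77ms @ 4/3 + 229.885ms (2/3)
4. 689.655ms @ 2 + 114.943ms (1/3)
5. 804.598ms @ 7/3 + 114.943ms (1/3)
6. 919.54ms @ 8/3 + 229.885ms (2/3)
7. 1149.425ms @ 10/3 + 114.943ms (1/3)
8. 1264.368ms @ 11/3 + 114.943ms (1/3)

note 7 onset = 10/3b = 1149.425ms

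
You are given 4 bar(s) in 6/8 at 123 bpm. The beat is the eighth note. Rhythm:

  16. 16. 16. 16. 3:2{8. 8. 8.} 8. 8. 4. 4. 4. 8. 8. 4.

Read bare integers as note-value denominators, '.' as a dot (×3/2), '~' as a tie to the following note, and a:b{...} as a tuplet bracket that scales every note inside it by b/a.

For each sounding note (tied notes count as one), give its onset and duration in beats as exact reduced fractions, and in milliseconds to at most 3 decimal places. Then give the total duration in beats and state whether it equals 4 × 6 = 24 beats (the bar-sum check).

1) 0.0ms=0b +365.854ms=3/4b
2) 365.854ms=3/4b +365.854ms=3/4b
3) 731.707ms=3/2b +365.854ms=3/4b
4) 1097.561ms=9/4b +365.854ms=3/4b
5) 1463.415ms=3b +487.805ms=1b
6) 1951.22ms=4b +487.805ms=1b
7) 2439.024ms=5b +487.805ms=1b
8) 2926.829ms=6b +731.707ms=3/2b
9) 3658.537ms=15/2b +731.707ms=3/2b
10) 4390.244ms=9b +1463.415ms=3b
11) 5853.659ms=12b +1463.415ms=3b
12) 7317.073ms=15b +1463.415ms=3b
13) 8780.488ms=18b +731.707ms=3/2b
14) 9512.195ms=39/2b +731.707ms=3/2b
15) 10243.902ms=21b +1463.415ms=3b
Σ=24b of 24 (123bpm 6/8) — PASS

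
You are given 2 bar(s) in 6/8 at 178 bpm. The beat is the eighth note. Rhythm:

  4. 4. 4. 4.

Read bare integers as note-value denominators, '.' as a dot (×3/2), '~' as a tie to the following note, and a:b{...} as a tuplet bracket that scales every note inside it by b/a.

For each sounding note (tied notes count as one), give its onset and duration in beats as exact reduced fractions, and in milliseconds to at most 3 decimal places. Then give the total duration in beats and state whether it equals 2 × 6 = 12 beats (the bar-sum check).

1) 0.0ms=0b +1011.236ms=3b
2) 1011.236ms=3b +1011.236ms=3b
3) 2022.472ms=6b +1011.236ms=3b
4) 3033.708ms=9b +1011.236ms=3b
Σ=12b of 12 (178bpm 6/8) — PASS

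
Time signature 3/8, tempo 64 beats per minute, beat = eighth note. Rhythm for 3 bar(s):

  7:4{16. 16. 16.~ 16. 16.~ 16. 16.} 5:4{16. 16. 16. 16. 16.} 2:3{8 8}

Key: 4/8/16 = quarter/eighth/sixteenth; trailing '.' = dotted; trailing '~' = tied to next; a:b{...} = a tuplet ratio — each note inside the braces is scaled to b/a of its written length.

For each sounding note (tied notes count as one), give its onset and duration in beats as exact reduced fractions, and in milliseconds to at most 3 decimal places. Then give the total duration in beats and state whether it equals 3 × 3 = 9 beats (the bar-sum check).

1) 0.0ms=0b +401.786ms=3/7b
2) 401.786ms=3/7b +401.786ms=3/7b
3) 803.571ms=6/7b +803.571ms=6/7b
4) 1607.143ms=12/7b +803.571ms=6/7b
5) 2410.714ms=18/7b +401.786ms=3/7b
6) 2812.5ms=3b +562.5ms=3/5b
7) 3375.0ms=18/5b +562.5ms=3/5b
8) 3937.5ms=21/5b +562.5ms=3/5b
9) 4500.0ms=24/5b +562.5ms=3/5b
10) 5062.5ms=27/5b +562.5ms=3/5b
11) 5625.0ms=6b +1406.25ms=3/2b
12) 7031.25ms=15/2b +1406.25ms=3/2b
Σ=9b of 9 (64bpm 3/8) — PASS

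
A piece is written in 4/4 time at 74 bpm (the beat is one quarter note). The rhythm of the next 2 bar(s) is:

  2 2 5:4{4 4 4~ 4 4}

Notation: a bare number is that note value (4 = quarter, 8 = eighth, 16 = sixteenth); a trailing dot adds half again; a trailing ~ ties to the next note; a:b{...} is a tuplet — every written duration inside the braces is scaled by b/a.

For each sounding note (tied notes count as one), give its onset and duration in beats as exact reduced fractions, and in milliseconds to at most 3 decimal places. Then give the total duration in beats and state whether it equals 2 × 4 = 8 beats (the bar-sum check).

1) 0.0ms=0b +1621.622ms=2b
2) 1621.622ms=2b +1621.622ms=2b
3) 3243.243ms=4b +648.649ms=4/5b
4) 3891.892ms=24/5b +648.649ms=4/5b
5) 4540.541ms=28/5b +1297.297ms=8/5b
6) 5837.838ms=36/5b +648.649ms=4/5b
Σ=8b of 8 (74bpm 4/4) — PASS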